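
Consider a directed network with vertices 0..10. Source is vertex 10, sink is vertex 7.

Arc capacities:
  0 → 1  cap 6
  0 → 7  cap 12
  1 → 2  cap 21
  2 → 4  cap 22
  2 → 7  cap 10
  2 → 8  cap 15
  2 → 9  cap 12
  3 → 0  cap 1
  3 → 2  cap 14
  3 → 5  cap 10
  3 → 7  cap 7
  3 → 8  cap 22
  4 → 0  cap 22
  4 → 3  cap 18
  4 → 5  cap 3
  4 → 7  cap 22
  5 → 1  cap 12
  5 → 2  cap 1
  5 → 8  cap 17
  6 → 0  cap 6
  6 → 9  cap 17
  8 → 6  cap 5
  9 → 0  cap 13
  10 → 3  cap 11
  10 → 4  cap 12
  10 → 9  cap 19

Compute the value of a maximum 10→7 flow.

Maximum flow value: 36

augment #1: 10→3→7 bottleneck 7, total now 7
augment #2: 10→4→7 bottleneck 12, total now 19
augment #3: 10→3→0→7 bottleneck 1, total now 20
augment #4: 10→3→2→7 bottleneck 3, total now 23
augment #5: 10→9→0→7 bottleneck 11, total now 34
augment #6: 10→9→0→1→2→7 bottleneck 2, total now 36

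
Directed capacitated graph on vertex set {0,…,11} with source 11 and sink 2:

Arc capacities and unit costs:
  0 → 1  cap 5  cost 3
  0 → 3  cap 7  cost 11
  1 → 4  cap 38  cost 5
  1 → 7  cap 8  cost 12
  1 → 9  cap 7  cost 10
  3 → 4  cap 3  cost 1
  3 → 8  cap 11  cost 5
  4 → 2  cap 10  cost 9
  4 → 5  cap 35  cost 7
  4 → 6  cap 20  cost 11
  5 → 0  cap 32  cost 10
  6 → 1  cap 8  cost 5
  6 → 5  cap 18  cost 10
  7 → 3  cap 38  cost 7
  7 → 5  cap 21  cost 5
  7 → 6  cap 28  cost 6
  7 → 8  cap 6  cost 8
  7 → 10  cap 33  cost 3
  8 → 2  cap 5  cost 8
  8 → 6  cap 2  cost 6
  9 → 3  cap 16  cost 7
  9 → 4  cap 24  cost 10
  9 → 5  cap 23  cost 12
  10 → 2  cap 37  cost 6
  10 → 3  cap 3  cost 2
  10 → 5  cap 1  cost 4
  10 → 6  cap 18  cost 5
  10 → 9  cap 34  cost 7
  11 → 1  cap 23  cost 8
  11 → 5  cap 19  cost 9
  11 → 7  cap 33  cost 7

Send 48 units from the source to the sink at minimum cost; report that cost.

Minimum cost for 48 units: 928

shortest-cost path #1: 11→7→10→2 push 33 @ unit cost 16 (adds 528)
shortest-cost path #2: 11→1→4→2 push 10 @ unit cost 22 (adds 220)
shortest-cost path #3: 11→1→7→8→2 push 5 @ unit cost 36 (adds 180)
total cost = 928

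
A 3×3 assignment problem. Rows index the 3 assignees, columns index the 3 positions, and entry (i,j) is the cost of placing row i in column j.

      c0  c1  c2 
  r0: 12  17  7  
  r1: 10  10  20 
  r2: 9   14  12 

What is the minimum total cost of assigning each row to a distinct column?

optimal assignment: row0→col2 (cost 7), row1→col1 (cost 10), row2→col0 (cost 9)
total = 7 + 10 + 9 = 26

Minimum assignment cost: 26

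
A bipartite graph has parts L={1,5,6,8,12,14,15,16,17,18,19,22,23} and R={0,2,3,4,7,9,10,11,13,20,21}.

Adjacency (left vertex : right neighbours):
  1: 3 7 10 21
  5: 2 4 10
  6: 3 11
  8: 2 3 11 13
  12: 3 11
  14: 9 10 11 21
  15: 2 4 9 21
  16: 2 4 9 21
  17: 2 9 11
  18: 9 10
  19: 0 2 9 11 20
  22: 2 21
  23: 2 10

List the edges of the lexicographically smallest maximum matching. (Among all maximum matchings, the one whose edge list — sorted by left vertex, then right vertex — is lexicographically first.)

|M| = 10 (so the lex-smallest maximum matching has 10 edges)
process left vertices in ascending order; for each, take the smallest-labelled available neighbour that still permits 10 edges overall, or leave it unmatched if none does
lex-smallest matching: {1-7, 5-2, 6-3, 8-13, 12-11, 14-9, 15-4, 16-21, 18-10, 19-0}

Lex-smallest maximum matching: {(1,7), (5,2), (6,3), (8,13), (12,11), (14,9), (15,4), (16,21), (18,10), (19,0)}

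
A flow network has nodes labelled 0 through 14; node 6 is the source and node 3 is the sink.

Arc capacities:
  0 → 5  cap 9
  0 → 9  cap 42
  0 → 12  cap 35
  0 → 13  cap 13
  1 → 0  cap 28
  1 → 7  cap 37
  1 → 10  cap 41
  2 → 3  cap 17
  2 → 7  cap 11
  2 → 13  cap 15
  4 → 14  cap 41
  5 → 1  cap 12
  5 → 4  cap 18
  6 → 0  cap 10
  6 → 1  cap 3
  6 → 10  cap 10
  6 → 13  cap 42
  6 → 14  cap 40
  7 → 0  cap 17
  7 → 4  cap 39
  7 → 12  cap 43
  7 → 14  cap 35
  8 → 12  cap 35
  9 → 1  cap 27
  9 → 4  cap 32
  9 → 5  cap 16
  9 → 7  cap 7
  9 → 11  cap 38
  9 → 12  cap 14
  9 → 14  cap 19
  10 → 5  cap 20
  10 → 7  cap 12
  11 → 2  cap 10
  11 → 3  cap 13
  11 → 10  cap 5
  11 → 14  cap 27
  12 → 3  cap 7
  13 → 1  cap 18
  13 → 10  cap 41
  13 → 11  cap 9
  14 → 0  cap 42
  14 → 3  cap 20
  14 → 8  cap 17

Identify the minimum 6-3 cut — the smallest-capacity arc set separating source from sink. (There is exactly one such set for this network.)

augment #1: 6→14→3 push 20
augment #2: 6→0→12→3 push 7
augment #3: 6→13→11→3 push 9
augment #4: 6→0→9→11→3 push 3
augment #5: 6→1→0→9→11→3 push 1
augment #6: 6→1→0→9→11→2→3 push 2
augment #7: 6→14→0→9→11→2→3 push 8
max flow = 50; residual-reachable set from 6 gives S-side
cut edges (S→T): {(11,2), (11,3), (12,3), (14,3)} total cap 50

Min-cut arcs: {(11,2), (11,3), (12,3), (14,3)} (total capacity 50)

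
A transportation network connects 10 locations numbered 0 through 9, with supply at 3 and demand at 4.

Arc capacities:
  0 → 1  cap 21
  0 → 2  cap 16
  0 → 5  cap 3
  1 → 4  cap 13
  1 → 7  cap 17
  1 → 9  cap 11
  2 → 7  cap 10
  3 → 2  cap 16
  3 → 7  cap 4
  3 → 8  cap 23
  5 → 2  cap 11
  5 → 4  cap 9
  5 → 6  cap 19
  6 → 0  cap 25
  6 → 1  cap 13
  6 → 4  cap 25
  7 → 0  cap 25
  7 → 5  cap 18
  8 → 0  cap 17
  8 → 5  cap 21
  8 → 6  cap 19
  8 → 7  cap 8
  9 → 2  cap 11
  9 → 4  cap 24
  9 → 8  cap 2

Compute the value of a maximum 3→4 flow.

Maximum flow value: 37

augment #1: 3→7→5→4 bottleneck 4, total now 4
augment #2: 3→8→5→4 bottleneck 5, total now 9
augment #3: 3→8→6→4 bottleneck 18, total now 27
augment #4: 3→2→7→0→1→4 bottleneck 10, total now 37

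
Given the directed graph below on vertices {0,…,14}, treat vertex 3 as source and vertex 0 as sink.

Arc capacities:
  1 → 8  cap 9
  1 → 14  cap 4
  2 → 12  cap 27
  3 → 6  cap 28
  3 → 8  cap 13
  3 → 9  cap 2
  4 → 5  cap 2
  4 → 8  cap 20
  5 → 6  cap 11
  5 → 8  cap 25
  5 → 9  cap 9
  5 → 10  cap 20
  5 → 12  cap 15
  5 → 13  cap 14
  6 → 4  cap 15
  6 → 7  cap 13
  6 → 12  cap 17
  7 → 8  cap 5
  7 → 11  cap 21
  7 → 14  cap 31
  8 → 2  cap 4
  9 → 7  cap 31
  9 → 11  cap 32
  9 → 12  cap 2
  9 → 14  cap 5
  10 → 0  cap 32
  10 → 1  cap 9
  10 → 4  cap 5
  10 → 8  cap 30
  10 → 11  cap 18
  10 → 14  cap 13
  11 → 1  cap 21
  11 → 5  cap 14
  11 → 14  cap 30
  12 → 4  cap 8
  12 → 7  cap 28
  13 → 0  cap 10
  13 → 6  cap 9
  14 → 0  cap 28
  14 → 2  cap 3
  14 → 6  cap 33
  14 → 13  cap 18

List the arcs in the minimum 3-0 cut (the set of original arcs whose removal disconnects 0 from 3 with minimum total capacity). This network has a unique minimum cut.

augment #1: 3→9→14→0 push 2
augment #2: 3→6→7→14→0 push 13
augment #3: 3→6→4→5→10→0 push 2
augment #4: 3→6→12→7→14→0 push 13
augment #5: 3→8→2→12→7→14→13→0 push 4
max flow = 34; residual-reachable set from 3 gives S-side
cut edges (S→T): {(3,6), (3,9), (8,2)} total cap 34

Min-cut arcs: {(3,6), (3,9), (8,2)} (total capacity 34)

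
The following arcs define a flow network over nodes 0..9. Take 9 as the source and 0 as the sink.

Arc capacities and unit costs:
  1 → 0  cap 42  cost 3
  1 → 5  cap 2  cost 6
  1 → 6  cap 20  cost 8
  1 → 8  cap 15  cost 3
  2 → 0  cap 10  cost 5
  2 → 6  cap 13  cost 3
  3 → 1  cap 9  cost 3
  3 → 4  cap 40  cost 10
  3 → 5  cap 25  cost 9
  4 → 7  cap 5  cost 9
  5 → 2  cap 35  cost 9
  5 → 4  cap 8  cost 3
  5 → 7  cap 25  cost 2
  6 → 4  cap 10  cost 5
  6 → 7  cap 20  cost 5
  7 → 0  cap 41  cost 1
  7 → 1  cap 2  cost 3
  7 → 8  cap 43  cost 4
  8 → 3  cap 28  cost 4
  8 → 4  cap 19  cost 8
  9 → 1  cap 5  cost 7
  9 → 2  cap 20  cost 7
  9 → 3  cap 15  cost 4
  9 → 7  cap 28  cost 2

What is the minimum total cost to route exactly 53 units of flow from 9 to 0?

shortest-cost path #1: 9→7→0 push 28 @ unit cost 3 (adds 84)
shortest-cost path #2: 9→1→0 push 5 @ unit cost 10 (adds 50)
shortest-cost path #3: 9→3→1→0 push 9 @ unit cost 10 (adds 90)
shortest-cost path #4: 9→2→0 push 10 @ unit cost 12 (adds 120)
shortest-cost path #5: 9→3→5→7→0 push 1 @ unit cost 16 (adds 16)
total cost = 360

Minimum cost for 53 units: 360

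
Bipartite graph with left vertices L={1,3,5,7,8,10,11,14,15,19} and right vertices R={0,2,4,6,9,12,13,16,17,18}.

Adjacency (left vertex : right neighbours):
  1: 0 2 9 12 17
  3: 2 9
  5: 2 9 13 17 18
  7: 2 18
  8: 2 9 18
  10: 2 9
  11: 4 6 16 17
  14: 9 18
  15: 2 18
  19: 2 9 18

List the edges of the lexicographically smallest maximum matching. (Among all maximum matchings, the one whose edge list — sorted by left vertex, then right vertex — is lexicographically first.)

|M| = 6 (so the lex-smallest maximum matching has 6 edges)
process left vertices in ascending order; for each, take the smallest-labelled available neighbour that still permits 6 edges overall, or leave it unmatched if none does
lex-smallest matching: {1-0, 3-2, 5-13, 7-18, 8-9, 11-4}

Lex-smallest maximum matching: {(1,0), (3,2), (5,13), (7,18), (8,9), (11,4)}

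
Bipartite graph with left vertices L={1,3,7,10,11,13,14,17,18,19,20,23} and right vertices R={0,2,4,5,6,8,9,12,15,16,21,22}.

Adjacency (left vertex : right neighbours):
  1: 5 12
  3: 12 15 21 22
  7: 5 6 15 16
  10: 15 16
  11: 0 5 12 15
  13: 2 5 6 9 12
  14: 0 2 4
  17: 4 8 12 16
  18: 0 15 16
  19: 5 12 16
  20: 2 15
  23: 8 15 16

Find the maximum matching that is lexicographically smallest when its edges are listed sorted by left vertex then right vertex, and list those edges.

|M| = 11 (so the lex-smallest maximum matching has 11 edges)
process left vertices in ascending order; for each, take the smallest-labelled available neighbour that still permits 11 edges overall, or leave it unmatched if none does
lex-smallest matching: {1-5, 3-21, 7-6, 10-15, 11-0, 13-9, 14-2, 17-4, 18-16, 19-12, 23-8}

Lex-smallest maximum matching: {(1,5), (3,21), (7,6), (10,15), (11,0), (13,9), (14,2), (17,4), (18,16), (19,12), (23,8)}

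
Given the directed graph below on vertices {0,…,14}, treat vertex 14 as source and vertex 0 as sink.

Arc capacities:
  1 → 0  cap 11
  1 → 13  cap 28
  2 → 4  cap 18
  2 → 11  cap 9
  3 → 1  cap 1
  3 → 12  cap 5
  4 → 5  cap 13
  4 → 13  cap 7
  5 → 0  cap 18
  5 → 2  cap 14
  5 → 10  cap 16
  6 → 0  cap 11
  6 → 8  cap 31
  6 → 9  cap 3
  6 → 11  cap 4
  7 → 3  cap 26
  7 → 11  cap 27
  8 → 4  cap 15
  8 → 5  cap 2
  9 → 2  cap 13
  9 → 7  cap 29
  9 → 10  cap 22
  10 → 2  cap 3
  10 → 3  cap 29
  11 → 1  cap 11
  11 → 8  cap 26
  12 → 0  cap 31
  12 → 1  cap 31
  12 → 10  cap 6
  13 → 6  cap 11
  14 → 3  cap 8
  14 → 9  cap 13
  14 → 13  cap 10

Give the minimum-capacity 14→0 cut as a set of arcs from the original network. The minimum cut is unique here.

augment #1: 14→3→1→0 push 1
augment #2: 14→3→12→0 push 5
augment #3: 14→13→6→0 push 10
augment #4: 14→9→2→4→5→0 push 13
max flow = 29; residual-reachable set from 14 gives S-side
cut edges (S→T): {(3,1), (3,12), (14,9), (14,13)} total cap 29

Min-cut arcs: {(3,1), (3,12), (14,9), (14,13)} (total capacity 29)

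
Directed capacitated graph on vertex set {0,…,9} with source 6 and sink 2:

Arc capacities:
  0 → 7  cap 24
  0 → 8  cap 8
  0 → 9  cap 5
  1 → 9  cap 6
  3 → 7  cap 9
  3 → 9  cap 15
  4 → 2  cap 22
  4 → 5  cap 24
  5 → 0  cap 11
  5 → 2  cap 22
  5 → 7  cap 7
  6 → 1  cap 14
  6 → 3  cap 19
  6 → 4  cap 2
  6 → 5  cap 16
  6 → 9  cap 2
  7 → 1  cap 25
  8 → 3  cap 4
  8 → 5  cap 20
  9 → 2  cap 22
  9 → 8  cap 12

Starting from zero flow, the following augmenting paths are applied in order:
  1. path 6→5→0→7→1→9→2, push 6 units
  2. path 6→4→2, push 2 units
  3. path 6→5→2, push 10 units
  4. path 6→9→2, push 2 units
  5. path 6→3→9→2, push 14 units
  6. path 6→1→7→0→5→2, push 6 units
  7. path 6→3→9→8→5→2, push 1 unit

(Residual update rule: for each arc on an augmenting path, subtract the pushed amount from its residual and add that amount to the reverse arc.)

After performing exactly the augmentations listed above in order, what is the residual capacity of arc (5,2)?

after path 1 (6→5→0→7→1→9→2, push 6): res(5,2)=22
after path 2 (6→4→2, push 2): res(5,2)=22
after path 3 (6→5→2, push 10): res(5,2)=12
after path 4 (6→9→2, push 2): res(5,2)=12
after path 5 (6→3→9→2, push 14): res(5,2)=12
after path 6 (6→1→7→0→5→2, push 6): res(5,2)=6
after path 7 (6→3→9→8→5→2, push 1): res(5,2)=5

Residual capacity of (5,2): 5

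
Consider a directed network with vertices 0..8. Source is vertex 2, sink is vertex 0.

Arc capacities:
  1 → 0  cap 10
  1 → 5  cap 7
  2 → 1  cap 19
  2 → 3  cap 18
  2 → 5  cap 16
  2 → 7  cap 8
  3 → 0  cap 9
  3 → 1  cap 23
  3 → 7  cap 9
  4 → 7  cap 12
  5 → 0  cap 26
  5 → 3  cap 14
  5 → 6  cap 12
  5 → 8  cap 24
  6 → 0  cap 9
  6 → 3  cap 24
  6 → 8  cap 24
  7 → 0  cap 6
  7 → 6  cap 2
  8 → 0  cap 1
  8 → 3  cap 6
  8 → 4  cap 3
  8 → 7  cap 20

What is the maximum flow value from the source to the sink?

Maximum flow value: 50

augment #1: 2→1→0 bottleneck 10, total now 10
augment #2: 2→3→0 bottleneck 9, total now 19
augment #3: 2→5→0 bottleneck 16, total now 35
augment #4: 2→7→0 bottleneck 6, total now 41
augment #5: 2→1→5→0 bottleneck 7, total now 48
augment #6: 2→7→6→0 bottleneck 2, total now 50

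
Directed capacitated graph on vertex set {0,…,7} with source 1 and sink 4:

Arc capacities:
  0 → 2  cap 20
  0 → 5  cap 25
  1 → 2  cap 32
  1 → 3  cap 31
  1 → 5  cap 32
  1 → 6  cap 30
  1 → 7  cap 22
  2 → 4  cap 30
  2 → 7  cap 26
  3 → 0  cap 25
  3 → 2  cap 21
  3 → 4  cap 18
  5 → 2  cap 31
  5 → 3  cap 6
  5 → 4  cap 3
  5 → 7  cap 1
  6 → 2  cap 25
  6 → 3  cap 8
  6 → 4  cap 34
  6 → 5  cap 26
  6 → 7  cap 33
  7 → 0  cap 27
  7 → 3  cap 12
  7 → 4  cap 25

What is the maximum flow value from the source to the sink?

Maximum flow value: 106

augment #1: 1→2→4 bottleneck 30, total now 30
augment #2: 1→3→4 bottleneck 18, total now 48
augment #3: 1→5→4 bottleneck 3, total now 51
augment #4: 1→6→4 bottleneck 30, total now 81
augment #5: 1→7→4 bottleneck 22, total now 103
augment #6: 1→2→7→4 bottleneck 2, total now 105
augment #7: 1→5→7→4 bottleneck 1, total now 106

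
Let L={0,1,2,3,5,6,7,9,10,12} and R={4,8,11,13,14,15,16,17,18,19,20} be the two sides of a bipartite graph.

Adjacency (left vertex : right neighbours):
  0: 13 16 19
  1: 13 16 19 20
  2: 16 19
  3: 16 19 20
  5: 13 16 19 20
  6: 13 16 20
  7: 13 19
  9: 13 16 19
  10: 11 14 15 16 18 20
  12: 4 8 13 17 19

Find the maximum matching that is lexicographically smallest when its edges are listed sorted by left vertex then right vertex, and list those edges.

Lex-smallest maximum matching: {(0,13), (1,16), (2,19), (3,20), (10,11), (12,4)}

|M| = 6 (so the lex-smallest maximum matching has 6 edges)
process left vertices in ascending order; for each, take the smallest-labelled available neighbour that still permits 6 edges overall, or leave it unmatched if none does
lex-smallest matching: {0-13, 1-16, 2-19, 3-20, 10-11, 12-4}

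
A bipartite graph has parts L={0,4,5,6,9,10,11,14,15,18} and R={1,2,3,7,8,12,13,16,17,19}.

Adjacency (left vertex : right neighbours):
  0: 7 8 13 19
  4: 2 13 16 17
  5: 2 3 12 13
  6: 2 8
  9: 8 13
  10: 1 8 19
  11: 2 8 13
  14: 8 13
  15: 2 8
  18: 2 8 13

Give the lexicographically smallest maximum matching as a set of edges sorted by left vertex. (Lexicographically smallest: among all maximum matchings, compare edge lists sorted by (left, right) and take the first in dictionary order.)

Lex-smallest maximum matching: {(0,7), (4,16), (5,3), (6,2), (9,8), (10,1), (11,13)}

|M| = 7 (so the lex-smallest maximum matching has 7 edges)
process left vertices in ascending order; for each, take the smallest-labelled available neighbour that still permits 7 edges overall, or leave it unmatched if none does
lex-smallest matching: {0-7, 4-16, 5-3, 6-2, 9-8, 10-1, 11-13}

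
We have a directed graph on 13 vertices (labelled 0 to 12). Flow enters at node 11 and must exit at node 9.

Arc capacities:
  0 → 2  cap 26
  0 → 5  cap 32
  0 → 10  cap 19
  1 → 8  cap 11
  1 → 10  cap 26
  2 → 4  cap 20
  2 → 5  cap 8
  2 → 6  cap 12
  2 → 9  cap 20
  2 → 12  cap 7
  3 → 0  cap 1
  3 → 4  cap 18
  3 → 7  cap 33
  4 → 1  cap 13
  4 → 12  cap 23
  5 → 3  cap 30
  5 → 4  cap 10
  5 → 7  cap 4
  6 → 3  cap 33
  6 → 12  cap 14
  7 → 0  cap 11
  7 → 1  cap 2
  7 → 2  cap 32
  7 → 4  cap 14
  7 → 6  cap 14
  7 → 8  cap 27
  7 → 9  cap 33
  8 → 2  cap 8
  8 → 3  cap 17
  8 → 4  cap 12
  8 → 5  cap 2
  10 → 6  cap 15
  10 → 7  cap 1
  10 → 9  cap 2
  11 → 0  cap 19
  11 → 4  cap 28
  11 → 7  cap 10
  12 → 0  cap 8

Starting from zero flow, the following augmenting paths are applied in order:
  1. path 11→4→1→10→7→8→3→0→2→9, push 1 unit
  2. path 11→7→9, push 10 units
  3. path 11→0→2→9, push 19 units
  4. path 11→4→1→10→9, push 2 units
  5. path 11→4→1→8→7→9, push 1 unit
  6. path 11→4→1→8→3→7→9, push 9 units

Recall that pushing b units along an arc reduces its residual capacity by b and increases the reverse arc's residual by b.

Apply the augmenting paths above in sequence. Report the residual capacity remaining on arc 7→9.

Residual capacity of (7,9): 13

after path 1 (11→4→1→10→7→8→3→0→2→9, push 1): res(7,9)=33
after path 2 (11→7→9, push 10): res(7,9)=23
after path 3 (11→0→2→9, push 19): res(7,9)=23
after path 4 (11→4→1→10→9, push 2): res(7,9)=23
after path 5 (11→4→1→8→7→9, push 1): res(7,9)=22
after path 6 (11→4→1→8→3→7→9, push 9): res(7,9)=13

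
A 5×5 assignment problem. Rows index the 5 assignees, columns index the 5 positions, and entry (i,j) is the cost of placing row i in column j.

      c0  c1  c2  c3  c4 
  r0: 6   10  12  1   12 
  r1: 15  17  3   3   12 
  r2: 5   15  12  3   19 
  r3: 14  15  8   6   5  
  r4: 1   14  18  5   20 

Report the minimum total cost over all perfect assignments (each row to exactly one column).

Minimum assignment cost: 22

optimal assignment: row0→col1 (cost 10), row1→col2 (cost 3), row2→col3 (cost 3), row3→col4 (cost 5), row4→col0 (cost 1)
total = 10 + 3 + 3 + 5 + 1 = 22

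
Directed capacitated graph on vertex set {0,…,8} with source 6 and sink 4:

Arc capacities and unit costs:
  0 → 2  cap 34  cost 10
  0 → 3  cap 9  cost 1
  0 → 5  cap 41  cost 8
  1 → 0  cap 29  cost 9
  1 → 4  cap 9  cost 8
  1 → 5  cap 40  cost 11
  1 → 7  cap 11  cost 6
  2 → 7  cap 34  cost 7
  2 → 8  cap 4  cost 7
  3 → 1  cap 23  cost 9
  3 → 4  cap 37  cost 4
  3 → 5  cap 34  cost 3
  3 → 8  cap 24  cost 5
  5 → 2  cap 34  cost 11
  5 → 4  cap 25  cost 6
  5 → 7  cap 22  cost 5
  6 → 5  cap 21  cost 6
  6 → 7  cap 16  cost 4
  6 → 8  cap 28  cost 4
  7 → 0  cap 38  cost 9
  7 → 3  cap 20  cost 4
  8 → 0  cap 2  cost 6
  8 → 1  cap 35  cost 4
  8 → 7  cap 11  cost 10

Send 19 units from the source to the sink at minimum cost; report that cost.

Minimum cost for 19 units: 228

shortest-cost path #1: 6→7→3→4 push 16 @ unit cost 12 (adds 192)
shortest-cost path #2: 6→5→4 push 3 @ unit cost 12 (adds 36)
total cost = 228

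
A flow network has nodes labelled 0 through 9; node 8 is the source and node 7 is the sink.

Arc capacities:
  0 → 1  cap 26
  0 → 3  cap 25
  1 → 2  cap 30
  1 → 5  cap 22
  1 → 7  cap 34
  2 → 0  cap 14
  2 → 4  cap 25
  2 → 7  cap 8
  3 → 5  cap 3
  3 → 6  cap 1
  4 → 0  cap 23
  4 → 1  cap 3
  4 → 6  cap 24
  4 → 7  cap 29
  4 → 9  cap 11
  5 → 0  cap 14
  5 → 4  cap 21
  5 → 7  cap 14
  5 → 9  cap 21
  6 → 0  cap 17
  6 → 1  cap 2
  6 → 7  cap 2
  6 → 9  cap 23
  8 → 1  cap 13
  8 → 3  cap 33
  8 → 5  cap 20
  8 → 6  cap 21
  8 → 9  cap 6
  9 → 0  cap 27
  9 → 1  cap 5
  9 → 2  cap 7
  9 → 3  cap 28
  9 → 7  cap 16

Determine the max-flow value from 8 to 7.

augment #1: 8→1→7 bottleneck 13, total now 13
augment #2: 8→5→7 bottleneck 14, total now 27
augment #3: 8→6→7 bottleneck 2, total now 29
augment #4: 8→9→7 bottleneck 6, total now 35
augment #5: 8→5→4→7 bottleneck 6, total now 41
augment #6: 8→6→1→7 bottleneck 2, total now 43
augment #7: 8→6→9→7 bottleneck 10, total now 53
augment #8: 8→3→5→4→7 bottleneck 3, total now 56
augment #9: 8→6→0→1→7 bottleneck 7, total now 63
augment #10: 8→3→6→0→1→7 bottleneck 1, total now 64

Maximum flow value: 64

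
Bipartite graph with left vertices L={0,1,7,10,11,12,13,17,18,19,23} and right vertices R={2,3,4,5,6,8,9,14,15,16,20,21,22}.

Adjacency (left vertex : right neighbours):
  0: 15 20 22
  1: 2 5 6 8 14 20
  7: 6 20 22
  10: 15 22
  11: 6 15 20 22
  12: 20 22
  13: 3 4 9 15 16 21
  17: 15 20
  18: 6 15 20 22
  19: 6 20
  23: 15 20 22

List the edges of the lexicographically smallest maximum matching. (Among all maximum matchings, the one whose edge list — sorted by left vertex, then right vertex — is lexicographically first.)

|M| = 6 (so the lex-smallest maximum matching has 6 edges)
process left vertices in ascending order; for each, take the smallest-labelled available neighbour that still permits 6 edges overall, or leave it unmatched if none does
lex-smallest matching: {0-15, 1-2, 7-6, 10-22, 11-20, 13-3}

Lex-smallest maximum matching: {(0,15), (1,2), (7,6), (10,22), (11,20), (13,3)}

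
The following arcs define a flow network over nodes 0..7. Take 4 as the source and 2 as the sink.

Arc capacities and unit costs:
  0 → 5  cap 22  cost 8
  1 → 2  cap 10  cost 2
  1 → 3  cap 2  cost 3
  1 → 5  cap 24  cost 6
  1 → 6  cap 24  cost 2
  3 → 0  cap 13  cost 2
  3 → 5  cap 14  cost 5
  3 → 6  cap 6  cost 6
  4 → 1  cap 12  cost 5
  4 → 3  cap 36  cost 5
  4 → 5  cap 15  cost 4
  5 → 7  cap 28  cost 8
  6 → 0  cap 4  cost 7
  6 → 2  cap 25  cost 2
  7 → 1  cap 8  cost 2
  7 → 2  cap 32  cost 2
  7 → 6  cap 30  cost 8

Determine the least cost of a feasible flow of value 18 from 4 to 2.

Minimum cost for 18 units: 166

shortest-cost path #1: 4→1→2 push 10 @ unit cost 7 (adds 70)
shortest-cost path #2: 4→1→6→2 push 2 @ unit cost 9 (adds 18)
shortest-cost path #3: 4→3→6→2 push 6 @ unit cost 13 (adds 78)
total cost = 166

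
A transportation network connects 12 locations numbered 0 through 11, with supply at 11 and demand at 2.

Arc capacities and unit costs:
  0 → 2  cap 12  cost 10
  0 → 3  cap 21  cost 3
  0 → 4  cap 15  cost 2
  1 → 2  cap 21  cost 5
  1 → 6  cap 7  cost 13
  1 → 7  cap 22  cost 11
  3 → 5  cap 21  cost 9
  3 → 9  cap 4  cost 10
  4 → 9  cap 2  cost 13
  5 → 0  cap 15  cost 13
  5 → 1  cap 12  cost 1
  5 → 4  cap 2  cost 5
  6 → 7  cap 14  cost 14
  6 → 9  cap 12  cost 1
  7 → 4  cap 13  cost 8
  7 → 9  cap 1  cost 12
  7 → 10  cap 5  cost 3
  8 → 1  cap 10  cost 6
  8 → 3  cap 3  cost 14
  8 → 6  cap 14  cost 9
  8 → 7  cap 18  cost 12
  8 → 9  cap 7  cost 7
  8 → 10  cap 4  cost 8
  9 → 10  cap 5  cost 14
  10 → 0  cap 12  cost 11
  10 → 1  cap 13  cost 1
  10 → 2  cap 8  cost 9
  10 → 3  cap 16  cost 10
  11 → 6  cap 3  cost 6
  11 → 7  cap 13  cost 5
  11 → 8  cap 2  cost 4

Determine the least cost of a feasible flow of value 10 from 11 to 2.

Minimum cost for 10 units: 181

shortest-cost path #1: 11→7→10→1→2 push 5 @ unit cost 14 (adds 70)
shortest-cost path #2: 11→8→1→2 push 2 @ unit cost 15 (adds 30)
shortest-cost path #3: 11→6→9→10→1→2 push 3 @ unit cost 27 (adds 81)
total cost = 181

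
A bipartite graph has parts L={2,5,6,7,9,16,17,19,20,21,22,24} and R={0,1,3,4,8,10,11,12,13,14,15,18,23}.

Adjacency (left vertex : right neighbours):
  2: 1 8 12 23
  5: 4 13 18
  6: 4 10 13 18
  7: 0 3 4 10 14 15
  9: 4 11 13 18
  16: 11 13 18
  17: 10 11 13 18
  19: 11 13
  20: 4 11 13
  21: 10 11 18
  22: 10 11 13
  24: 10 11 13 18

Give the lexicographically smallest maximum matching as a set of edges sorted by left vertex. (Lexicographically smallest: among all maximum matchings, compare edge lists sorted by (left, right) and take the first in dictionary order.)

|M| = 7 (so the lex-smallest maximum matching has 7 edges)
process left vertices in ascending order; for each, take the smallest-labelled available neighbour that still permits 7 edges overall, or leave it unmatched if none does
lex-smallest matching: {2-1, 5-4, 6-10, 7-0, 9-11, 16-13, 17-18}

Lex-smallest maximum matching: {(2,1), (5,4), (6,10), (7,0), (9,11), (16,13), (17,18)}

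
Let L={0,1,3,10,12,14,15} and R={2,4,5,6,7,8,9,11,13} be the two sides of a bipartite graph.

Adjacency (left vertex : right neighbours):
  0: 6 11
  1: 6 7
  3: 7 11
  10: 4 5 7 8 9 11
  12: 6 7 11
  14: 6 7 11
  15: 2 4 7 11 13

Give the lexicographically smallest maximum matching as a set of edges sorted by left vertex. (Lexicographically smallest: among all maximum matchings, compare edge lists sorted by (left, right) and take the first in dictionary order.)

|M| = 5 (so the lex-smallest maximum matching has 5 edges)
process left vertices in ascending order; for each, take the smallest-labelled available neighbour that still permits 5 edges overall, or leave it unmatched if none does
lex-smallest matching: {0-6, 1-7, 3-11, 10-4, 15-2}

Lex-smallest maximum matching: {(0,6), (1,7), (3,11), (10,4), (15,2)}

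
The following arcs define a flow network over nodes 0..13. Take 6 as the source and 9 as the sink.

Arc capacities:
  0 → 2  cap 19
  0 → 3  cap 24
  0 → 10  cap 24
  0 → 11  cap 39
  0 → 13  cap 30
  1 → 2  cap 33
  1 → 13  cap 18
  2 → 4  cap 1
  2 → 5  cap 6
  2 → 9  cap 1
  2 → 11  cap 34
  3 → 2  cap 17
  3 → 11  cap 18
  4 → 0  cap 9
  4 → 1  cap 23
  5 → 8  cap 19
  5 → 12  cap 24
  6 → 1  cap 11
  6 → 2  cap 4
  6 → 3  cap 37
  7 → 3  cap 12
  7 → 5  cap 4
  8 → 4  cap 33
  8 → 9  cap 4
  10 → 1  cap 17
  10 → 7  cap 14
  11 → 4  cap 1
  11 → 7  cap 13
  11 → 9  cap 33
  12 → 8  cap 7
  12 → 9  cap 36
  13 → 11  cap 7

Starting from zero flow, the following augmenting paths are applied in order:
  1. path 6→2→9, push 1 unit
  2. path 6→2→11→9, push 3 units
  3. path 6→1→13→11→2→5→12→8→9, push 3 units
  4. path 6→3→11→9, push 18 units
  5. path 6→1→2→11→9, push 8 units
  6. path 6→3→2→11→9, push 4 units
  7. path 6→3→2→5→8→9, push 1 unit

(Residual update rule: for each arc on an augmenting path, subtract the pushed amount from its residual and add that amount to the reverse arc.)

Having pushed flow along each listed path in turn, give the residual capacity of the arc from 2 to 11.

after path 1 (6→2→9, push 1): res(2,11)=34
after path 2 (6→2→11→9, push 3): res(2,11)=31
after path 3 (6→1→13→11→2→5→12→8→9, push 3): res(2,11)=34
after path 4 (6→3→11→9, push 18): res(2,11)=34
after path 5 (6→1→2→11→9, push 8): res(2,11)=26
after path 6 (6→3→2→11→9, push 4): res(2,11)=22
after path 7 (6→3→2→5→8→9, push 1): res(2,11)=22

Residual capacity of (2,11): 22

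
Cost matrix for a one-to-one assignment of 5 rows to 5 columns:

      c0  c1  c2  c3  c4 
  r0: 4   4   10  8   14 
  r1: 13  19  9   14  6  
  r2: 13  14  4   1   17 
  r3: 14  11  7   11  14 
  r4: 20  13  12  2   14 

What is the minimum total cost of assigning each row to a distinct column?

optimal assignment: row0→col0 (cost 4), row1→col4 (cost 6), row2→col2 (cost 4), row3→col1 (cost 11), row4→col3 (cost 2)
total = 4 + 6 + 4 + 11 + 2 = 27

Minimum assignment cost: 27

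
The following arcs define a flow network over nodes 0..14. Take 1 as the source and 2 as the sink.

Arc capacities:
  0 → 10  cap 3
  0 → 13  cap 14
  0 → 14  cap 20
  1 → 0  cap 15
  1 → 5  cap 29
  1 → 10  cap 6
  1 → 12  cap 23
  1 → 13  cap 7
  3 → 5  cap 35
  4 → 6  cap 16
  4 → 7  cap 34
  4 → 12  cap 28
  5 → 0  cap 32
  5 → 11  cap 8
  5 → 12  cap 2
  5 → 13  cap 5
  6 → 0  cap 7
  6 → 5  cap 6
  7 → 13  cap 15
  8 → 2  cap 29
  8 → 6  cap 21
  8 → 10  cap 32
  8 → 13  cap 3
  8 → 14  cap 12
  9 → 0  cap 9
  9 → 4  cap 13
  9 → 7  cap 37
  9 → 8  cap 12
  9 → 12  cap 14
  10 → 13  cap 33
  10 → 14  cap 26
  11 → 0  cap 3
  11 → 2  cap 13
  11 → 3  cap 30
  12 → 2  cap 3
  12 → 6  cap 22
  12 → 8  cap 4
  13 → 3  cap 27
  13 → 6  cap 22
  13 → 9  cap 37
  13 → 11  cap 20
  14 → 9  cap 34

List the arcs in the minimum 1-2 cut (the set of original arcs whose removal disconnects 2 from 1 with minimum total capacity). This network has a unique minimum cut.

augment #1: 1→12→2 push 3
augment #2: 1→5→11→2 push 8
augment #3: 1→12→8→2 push 4
augment #4: 1→13→11→2 push 5
augment #5: 1→13→9→8→2 push 2
augment #6: 1→0→13→9→8→2 push 10
max flow = 32; residual-reachable set from 1 gives S-side
cut edges (S→T): {(9,8), (11,2), (12,2), (12,8)} total cap 32

Min-cut arcs: {(9,8), (11,2), (12,2), (12,8)} (total capacity 32)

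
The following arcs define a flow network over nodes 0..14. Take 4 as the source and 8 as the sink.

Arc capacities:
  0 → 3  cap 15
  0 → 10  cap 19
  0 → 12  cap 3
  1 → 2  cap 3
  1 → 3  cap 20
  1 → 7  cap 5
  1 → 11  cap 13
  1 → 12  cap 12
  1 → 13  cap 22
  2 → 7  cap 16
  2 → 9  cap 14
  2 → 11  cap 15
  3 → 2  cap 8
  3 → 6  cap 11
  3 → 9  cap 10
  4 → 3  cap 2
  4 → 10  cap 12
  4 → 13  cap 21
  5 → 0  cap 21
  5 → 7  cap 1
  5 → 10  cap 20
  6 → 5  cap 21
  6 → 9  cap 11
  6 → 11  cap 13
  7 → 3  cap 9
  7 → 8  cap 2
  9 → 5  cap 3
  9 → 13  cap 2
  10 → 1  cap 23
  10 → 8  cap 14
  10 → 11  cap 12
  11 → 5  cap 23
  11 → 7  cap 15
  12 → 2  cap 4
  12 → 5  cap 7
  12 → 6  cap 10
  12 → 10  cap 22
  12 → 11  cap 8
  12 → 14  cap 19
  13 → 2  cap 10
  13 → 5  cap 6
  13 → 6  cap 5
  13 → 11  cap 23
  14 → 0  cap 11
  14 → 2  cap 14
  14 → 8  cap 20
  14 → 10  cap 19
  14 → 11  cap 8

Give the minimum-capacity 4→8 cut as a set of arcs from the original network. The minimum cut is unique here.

Min-cut arcs: {(0,12), (1,12), (7,8), (10,8)} (total capacity 31)

augment #1: 4→10→8 push 12
augment #2: 4→3→2→7→8 push 2
augment #3: 4→13→5→10→8 push 2
augment #4: 4→13→5→0→12→14→8 push 3
augment #5: 4→13→5→10→1→12→14→8 push 1
augment #6: 4→13→6→5→10→1→12→14→8 push 5
augment #7: 4→13→11→5→10→1→12→14→8 push 6
max flow = 31; residual-reachable set from 4 gives S-side
cut edges (S→T): {(0,12), (1,12), (7,8), (10,8)} total cap 31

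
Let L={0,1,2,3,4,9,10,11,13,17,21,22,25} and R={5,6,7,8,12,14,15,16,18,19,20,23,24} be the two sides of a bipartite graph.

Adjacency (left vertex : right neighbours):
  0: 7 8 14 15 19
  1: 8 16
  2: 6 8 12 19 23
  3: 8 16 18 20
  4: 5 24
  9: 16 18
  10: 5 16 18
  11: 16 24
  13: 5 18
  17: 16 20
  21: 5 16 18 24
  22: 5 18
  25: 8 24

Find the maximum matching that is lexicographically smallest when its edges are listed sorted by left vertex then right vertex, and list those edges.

Lex-smallest maximum matching: {(0,7), (1,8), (2,6), (3,16), (4,5), (9,18), (11,24), (17,20)}

|M| = 8 (so the lex-smallest maximum matching has 8 edges)
process left vertices in ascending order; for each, take the smallest-labelled available neighbour that still permits 8 edges overall, or leave it unmatched if none does
lex-smallest matching: {0-7, 1-8, 2-6, 3-16, 4-5, 9-18, 11-24, 17-20}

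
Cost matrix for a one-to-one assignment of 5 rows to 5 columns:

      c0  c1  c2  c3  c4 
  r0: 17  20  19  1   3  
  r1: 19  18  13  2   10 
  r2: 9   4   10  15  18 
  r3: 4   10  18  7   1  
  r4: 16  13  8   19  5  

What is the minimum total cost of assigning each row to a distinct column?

Minimum assignment cost: 21

optimal assignment: row0→col4 (cost 3), row1→col3 (cost 2), row2→col1 (cost 4), row3→col0 (cost 4), row4→col2 (cost 8)
total = 3 + 2 + 4 + 4 + 8 = 21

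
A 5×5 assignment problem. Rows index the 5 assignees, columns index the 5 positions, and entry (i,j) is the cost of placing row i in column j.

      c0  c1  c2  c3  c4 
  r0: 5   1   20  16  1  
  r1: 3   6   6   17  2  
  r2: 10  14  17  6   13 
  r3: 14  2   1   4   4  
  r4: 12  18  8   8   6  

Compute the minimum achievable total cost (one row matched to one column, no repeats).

Minimum assignment cost: 17

optimal assignment: row0→col1 (cost 1), row1→col0 (cost 3), row2→col3 (cost 6), row3→col2 (cost 1), row4→col4 (cost 6)
total = 1 + 3 + 6 + 1 + 6 = 17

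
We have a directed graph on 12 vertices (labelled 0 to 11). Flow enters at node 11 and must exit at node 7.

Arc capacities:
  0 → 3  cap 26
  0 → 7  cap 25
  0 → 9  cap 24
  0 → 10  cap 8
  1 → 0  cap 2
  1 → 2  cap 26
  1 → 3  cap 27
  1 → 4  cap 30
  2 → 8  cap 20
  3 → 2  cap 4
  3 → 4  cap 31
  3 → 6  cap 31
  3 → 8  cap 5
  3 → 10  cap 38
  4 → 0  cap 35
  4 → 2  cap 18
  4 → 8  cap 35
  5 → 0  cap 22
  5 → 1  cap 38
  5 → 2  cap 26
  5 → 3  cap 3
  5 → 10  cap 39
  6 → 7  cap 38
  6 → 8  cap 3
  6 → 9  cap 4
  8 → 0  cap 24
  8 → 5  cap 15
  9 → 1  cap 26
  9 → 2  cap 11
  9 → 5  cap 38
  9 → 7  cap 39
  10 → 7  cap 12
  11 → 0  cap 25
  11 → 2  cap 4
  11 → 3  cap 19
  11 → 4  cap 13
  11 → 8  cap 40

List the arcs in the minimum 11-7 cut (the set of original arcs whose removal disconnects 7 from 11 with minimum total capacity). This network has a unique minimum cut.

augment #1: 11→0→7 push 25
augment #2: 11→3→6→7 push 19
augment #3: 11→4→0→9→7 push 13
augment #4: 11→8→0→9→7 push 11
augment #5: 11→8→0→10→7 push 8
augment #6: 11→8→5→10→7 push 4
augment #7: 11→8→0→3→6→7 push 5
augment #8: 11→8→5→3→6→7 push 3
augment #9: 11→8→5→0→3→6→7 push 4
max flow = 92; residual-reachable set from 11 gives S-side
cut edges (S→T): {(0,7), (0,9), (3,6), (10,7)} total cap 92

Min-cut arcs: {(0,7), (0,9), (3,6), (10,7)} (total capacity 92)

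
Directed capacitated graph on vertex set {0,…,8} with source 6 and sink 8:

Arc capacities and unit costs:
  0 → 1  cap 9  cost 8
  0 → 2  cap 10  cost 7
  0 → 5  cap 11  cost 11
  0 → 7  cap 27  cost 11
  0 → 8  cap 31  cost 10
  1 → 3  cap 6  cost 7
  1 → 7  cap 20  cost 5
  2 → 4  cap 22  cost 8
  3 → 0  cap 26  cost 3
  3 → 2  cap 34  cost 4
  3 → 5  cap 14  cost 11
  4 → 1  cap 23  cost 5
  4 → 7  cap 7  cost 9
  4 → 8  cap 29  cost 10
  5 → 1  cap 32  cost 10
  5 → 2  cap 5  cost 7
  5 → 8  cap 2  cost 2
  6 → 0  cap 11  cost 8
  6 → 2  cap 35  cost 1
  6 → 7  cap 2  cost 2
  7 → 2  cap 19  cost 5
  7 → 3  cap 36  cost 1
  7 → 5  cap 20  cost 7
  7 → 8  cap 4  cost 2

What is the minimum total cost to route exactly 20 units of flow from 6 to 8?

Minimum cost for 20 units: 339

shortest-cost path #1: 6→7→8 push 2 @ unit cost 4 (adds 8)
shortest-cost path #2: 6→0→8 push 11 @ unit cost 18 (adds 198)
shortest-cost path #3: 6→2→4→8 push 7 @ unit cost 19 (adds 133)
total cost = 339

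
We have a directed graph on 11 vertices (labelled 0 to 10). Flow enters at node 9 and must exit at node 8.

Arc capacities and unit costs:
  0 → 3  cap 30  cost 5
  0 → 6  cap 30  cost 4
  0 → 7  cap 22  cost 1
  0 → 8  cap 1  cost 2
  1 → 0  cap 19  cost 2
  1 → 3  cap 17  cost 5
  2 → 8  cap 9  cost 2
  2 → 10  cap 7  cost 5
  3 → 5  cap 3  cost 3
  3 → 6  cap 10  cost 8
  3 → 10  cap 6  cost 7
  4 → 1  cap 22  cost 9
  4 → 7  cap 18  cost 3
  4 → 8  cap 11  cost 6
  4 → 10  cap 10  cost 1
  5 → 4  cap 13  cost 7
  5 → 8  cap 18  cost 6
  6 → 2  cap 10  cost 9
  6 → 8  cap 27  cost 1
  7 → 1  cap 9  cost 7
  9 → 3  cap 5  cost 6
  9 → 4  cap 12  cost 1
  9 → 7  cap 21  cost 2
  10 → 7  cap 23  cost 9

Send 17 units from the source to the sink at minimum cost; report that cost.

Minimum cost for 17 units: 165

shortest-cost path #1: 9→4→8 push 11 @ unit cost 7 (adds 77)
shortest-cost path #2: 9→7→1→0→8 push 1 @ unit cost 13 (adds 13)
shortest-cost path #3: 9→3→5→8 push 3 @ unit cost 15 (adds 45)
shortest-cost path #4: 9→3→6→8 push 2 @ unit cost 15 (adds 30)
total cost = 165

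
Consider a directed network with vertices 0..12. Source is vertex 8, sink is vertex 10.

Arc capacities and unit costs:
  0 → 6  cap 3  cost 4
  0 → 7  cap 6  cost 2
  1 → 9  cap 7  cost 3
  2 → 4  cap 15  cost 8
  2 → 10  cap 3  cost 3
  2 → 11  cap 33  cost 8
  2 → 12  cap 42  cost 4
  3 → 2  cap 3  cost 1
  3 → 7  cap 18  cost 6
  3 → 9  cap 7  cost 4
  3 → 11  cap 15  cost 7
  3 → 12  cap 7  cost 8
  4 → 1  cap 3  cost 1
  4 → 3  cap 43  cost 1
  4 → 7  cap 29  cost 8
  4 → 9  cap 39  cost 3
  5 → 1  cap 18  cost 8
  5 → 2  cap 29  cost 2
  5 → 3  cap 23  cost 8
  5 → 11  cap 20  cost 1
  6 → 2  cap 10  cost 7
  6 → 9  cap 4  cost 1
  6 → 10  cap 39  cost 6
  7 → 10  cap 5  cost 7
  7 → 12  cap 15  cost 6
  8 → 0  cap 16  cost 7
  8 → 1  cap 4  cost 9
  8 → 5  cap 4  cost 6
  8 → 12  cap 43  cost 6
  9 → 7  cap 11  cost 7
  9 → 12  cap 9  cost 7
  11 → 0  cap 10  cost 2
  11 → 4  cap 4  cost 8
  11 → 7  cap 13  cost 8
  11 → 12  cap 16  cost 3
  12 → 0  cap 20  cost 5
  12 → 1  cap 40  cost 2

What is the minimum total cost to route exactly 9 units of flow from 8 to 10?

Minimum cost for 9 units: 130

shortest-cost path #1: 8→5→2→10 push 3 @ unit cost 11 (adds 33)
shortest-cost path #2: 8→0→7→10 push 5 @ unit cost 16 (adds 80)
shortest-cost path #3: 8→0→6→10 push 1 @ unit cost 17 (adds 17)
total cost = 130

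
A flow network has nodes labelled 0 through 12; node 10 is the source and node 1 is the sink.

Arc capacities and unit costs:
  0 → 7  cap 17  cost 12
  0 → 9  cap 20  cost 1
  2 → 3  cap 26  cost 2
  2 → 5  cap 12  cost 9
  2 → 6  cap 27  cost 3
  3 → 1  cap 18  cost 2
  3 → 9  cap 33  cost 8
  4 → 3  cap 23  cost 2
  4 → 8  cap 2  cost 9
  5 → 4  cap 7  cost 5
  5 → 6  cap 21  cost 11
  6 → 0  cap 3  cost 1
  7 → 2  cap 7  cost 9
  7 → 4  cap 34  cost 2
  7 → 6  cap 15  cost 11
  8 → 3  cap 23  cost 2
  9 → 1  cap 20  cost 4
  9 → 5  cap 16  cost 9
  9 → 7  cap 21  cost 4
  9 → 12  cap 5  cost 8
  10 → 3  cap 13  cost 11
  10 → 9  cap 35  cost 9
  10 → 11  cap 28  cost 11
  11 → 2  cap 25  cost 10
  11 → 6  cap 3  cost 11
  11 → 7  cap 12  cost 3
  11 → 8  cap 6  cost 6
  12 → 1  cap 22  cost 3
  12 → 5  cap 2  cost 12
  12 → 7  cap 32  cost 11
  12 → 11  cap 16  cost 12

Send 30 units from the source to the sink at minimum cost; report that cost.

Minimum cost for 30 units: 390

shortest-cost path #1: 10→3→1 push 13 @ unit cost 13 (adds 169)
shortest-cost path #2: 10→9→1 push 17 @ unit cost 13 (adds 221)
total cost = 390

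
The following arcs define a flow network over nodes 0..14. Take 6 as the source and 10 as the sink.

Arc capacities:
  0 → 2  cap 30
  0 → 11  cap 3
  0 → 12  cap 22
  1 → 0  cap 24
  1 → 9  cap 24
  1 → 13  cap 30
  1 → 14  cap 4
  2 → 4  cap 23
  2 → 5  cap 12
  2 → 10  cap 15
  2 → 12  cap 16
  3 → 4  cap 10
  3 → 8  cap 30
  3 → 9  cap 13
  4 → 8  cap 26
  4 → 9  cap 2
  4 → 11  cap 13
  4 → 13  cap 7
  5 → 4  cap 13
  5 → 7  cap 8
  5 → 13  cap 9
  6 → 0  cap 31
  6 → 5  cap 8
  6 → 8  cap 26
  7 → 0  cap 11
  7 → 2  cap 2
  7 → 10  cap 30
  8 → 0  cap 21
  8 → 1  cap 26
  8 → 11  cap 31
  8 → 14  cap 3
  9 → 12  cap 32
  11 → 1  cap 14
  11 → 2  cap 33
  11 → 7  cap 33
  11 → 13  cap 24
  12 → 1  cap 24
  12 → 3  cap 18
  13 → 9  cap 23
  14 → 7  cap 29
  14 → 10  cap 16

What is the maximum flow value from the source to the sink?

augment #1: 6→0→2→10 bottleneck 15, total now 15
augment #2: 6→5→7→10 bottleneck 8, total now 23
augment #3: 6→8→14→10 bottleneck 3, total now 26
augment #4: 6→0→11→7→10 bottleneck 3, total now 29
augment #5: 6→8→1→14→10 bottleneck 4, total now 33
augment #6: 6→8→11→7→10 bottleneck 19, total now 52

Maximum flow value: 52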